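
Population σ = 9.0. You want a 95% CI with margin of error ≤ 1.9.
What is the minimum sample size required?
n ≥ 87

For margin E ≤ 1.9:
n ≥ (z* · σ / E)²
n ≥ (1.960 · 9.0 / 1.9)²
n ≥ 86.20

Minimum n = 87 (rounding up)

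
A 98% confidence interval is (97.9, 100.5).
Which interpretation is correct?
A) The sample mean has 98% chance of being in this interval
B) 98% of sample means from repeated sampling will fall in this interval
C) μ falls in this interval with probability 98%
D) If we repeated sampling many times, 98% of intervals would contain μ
D

A) Wrong — x̄ is observed and sits in the interval by construction.
B) Wrong — coverage applies to intervals containing μ, not to future x̄ values.
C) Wrong — μ is fixed; the randomness lives in the interval, not in μ.
D) Correct — this is the frequentist long-run coverage interpretation.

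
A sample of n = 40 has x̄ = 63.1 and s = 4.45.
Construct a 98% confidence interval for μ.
(61.39, 64.81)

t-interval (σ unknown):
df = n - 1 = 39
t* = 2.426 for 98% confidence

Margin of error = t* · s/√n = 2.426 · 4.45/√40 = 1.71

CI: (61.39, 64.81)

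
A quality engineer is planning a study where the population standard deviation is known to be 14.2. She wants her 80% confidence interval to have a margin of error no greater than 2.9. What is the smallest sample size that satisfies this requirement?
n ≥ 40

For margin E ≤ 2.9:
n ≥ (z* · σ / E)²
n ≥ (1.282 · 14.2 / 2.9)²
n ≥ 39.41

Minimum n = 40 (rounding up)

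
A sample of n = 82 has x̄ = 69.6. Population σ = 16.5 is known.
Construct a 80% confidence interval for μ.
(67.26, 71.94)

z-interval (σ known):
z* = 1.282 for 80% confidence

Margin of error = z* · σ/√n = 1.282 · 16.5/√82 = 2.34

CI: (69.6 - 2.34, 69.6 + 2.34) = (67.26, 71.94)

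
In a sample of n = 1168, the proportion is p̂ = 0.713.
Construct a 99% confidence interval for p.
(0.679, 0.747)

Proportion CI:
SE = √(p̂(1-p̂)/n) = √(0.713 · 0.287 / 1168) = 0.01324

z* = 2.576
Margin = z* · SE = 2.576 · 0.01324 = 0.0341

CI: 0.713 ± 0.0341 = (0.679, 0.747)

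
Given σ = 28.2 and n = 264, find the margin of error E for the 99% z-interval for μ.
Margin of error = 4.47

Margin of error = z* · σ/√n
= 2.576 · 28.2/√264
= 2.576 · 28.2/16.2481
= 4.47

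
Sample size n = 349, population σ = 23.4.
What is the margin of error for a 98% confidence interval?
Margin of error = 2.91

Margin of error = z* · σ/√n
= 2.326 · 23.4/√349
= 2.326 · 23.4/18.6815
= 2.91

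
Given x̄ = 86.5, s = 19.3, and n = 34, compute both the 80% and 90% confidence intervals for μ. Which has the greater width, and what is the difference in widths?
90% CI is wider by 2.54

df = 33
80% CI: t* = 1.308, (82.17, 90.83), width = 2 · t* · s/√n = 8.66
90% CI: t* = 1.692, (80.90, 92.10), width = 2 · t* · s/√n = 11.20

The 90% CI is wider by 11.20 - 8.66 = 2.54.
Higher confidence requires a wider interval.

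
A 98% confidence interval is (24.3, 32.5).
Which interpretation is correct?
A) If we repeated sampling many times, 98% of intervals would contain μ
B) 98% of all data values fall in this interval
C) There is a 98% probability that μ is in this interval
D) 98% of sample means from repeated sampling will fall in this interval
A

A) Correct — this is the frequentist long-run coverage interpretation.
B) Wrong — a CI is about the parameter μ, not individual data values.
C) Wrong — μ is fixed; the randomness lives in the interval, not in μ.
D) Wrong — coverage applies to intervals containing μ, not to future x̄ values.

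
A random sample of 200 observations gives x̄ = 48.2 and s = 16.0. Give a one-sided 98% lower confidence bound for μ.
μ ≥ 45.86

Lower bound (one-sided):
t* = 2.067 (one-sided for 98%)
Lower bound = x̄ - t* · s/√n = 48.2 - 2.067 · 16.0/√200 = 45.86

We are 98% confident that μ ≥ 45.86.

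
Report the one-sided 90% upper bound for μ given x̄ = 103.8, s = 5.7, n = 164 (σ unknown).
μ ≤ 104.37

Upper bound (one-sided):
t* = 1.287 (one-sided for 90%)
Upper bound = x̄ + t* · s/√n = 103.8 + 1.287 · 5.7/√164 = 104.37

We are 90% confident that μ ≤ 104.37.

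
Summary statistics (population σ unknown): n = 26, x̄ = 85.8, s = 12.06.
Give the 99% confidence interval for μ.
(79.21, 92.39)

t-interval (σ unknown):
df = n - 1 = 25
t* = 2.787 for 99% confidence

Margin of error = t* · s/√n = 2.787 · 12.06/√26 = 6.59

CI: (79.21, 92.39)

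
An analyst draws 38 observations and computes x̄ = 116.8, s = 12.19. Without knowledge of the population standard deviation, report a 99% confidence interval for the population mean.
(111.43, 122.17)

t-interval (σ unknown):
df = n - 1 = 37
t* = 2.715 for 99% confidence

Margin of error = t* · s/√n = 2.715 · 12.19/√38 = 5.37

CI: (111.43, 122.17)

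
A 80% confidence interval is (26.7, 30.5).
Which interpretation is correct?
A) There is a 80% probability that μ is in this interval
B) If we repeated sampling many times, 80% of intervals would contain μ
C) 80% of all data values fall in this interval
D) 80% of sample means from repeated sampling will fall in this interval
B

A) Wrong — μ is fixed; the randomness lives in the interval, not in μ.
B) Correct — this is the frequentist long-run coverage interpretation.
C) Wrong — a CI is about the parameter μ, not individual data values.
D) Wrong — coverage applies to intervals containing μ, not to future x̄ values.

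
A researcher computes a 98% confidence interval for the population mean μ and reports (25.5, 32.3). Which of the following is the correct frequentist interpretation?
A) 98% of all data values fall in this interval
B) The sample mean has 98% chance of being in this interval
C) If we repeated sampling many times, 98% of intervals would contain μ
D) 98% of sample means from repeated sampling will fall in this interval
C

A) Wrong — a CI is about the parameter μ, not individual data values.
B) Wrong — x̄ is observed and sits in the interval by construction.
C) Correct — this is the frequentist long-run coverage interpretation.
D) Wrong — coverage applies to intervals containing μ, not to future x̄ values.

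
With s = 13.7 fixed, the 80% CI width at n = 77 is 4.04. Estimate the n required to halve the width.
n ≈ 308

CI width ∝ 1/√n
To reduce width by factor 2, need √n to grow by 2 → need 2² = 4 times as many samples.

Current: n = 77, width = 4.04
New: n = 308, width ≈ 2.00

Width reduced by factor of 4.04/2.00 = 2.02.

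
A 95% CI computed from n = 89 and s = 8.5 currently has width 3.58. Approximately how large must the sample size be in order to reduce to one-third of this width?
n ≈ 801

CI width ∝ 1/√n
To reduce width by factor 3, need √n to grow by 3 → need 3² = 9 times as many samples.

Current: n = 89, width = 3.58
New: n = 801, width ≈ 1.18

Width reduced by factor of 3.58/1.18 = 3.03.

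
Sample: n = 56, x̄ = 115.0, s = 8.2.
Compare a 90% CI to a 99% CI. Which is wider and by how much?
99% CI is wider by 2.18

df = 55
90% CI: t* = 1.673, (113.17, 116.83), width = 2 · t* · s/√n = 3.67
99% CI: t* = 2.668, (112.08, 117.92), width = 2 · t* · s/√n = 5.85

The 99% CI is wider by 5.85 - 3.67 = 2.18.
Higher confidence requires a wider interval.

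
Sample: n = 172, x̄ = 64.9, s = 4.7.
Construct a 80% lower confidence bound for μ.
μ ≥ 64.60

Lower bound (one-sided):
t* = 0.844 (one-sided for 80%)
Lower bound = x̄ - t* · s/√n = 64.9 - 0.844 · 4.7/√172 = 64.60

We are 80% confident that μ ≥ 64.60.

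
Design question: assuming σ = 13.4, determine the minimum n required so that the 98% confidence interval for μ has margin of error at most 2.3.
n ≥ 184

For margin E ≤ 2.3:
n ≥ (z* · σ / E)²
n ≥ (2.326 · 13.4 / 2.3)²
n ≥ 183.64

Minimum n = 184 (rounding up)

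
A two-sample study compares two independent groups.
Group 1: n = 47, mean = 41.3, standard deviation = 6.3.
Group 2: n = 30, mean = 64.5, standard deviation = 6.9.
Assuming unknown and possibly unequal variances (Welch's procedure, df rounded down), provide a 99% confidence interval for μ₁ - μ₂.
(-27.36, -19.04)

Difference: x̄₁ - x̄₂ = -23.20
SE = √(s₁²/n₁ + s₂²/n₂) = √(6.3²/47 + 6.9²/30) = 1.5593
df = 57.76 → 57 (Welch–Satterthwaite, rounded down)
t* = 2.665

CI: -23.20 ± 2.665 · 1.5593 = -23.20 ± 4.16 = (-27.36, -19.04)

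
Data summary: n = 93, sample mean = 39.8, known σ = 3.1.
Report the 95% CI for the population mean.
(39.17, 40.43)

z-interval (σ known):
z* = 1.960 for 95% confidence

Margin of error = z* · σ/√n = 1.960 · 3.1/√93 = 0.63

CI: (39.8 - 0.63, 39.8 + 0.63) = (39.17, 40.43)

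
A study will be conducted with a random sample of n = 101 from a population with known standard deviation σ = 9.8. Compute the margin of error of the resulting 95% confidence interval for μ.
Margin of error = 1.91

Margin of error = z* · σ/√n
= 1.960 · 9.8/√101
= 1.960 · 9.8/10.0499
= 1.91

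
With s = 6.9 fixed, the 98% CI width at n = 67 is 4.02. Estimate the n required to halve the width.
n ≈ 268

CI width ∝ 1/√n
To reduce width by factor 2, need √n to grow by 2 → need 2² = 4 times as many samples.

Current: n = 67, width = 4.02
New: n = 268, width ≈ 1.97

Width reduced by factor of 4.02/1.97 = 2.04.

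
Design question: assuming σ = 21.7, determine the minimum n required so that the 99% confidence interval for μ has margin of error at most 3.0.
n ≥ 348

For margin E ≤ 3.0:
n ≥ (z* · σ / E)²
n ≥ (2.576 · 21.7 / 3.0)²
n ≥ 347.19

Minimum n = 348 (rounding up)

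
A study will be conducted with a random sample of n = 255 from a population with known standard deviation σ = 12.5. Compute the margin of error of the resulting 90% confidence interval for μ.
Margin of error = 1.29

Margin of error = z* · σ/√n
= 1.645 · 12.5/√255
= 1.645 · 12.5/15.9687
= 1.29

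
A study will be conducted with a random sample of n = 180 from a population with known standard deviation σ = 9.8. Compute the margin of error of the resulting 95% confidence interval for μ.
Margin of error = 1.43

Margin of error = z* · σ/√n
= 1.960 · 9.8/√180
= 1.960 · 9.8/13.4164
= 1.43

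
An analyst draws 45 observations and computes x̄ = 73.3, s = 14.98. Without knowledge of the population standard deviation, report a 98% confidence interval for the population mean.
(67.91, 78.69)

t-interval (σ unknown):
df = n - 1 = 44
t* = 2.414 for 98% confidence

Margin of error = t* · s/√n = 2.414 · 14.98/√45 = 5.39

CI: (67.91, 78.69)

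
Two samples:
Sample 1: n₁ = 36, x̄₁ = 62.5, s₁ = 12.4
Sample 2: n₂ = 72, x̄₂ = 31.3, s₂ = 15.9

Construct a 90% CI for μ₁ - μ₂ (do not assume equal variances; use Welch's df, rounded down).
(26.56, 35.84)

Difference: x̄₁ - x̄₂ = 31.20
SE = √(s₁²/n₁ + s₂²/n₂) = √(12.4²/36 + 15.9²/72) = 2.7897
df = 87.16 → 87 (Welch–Satterthwaite, rounded down)
t* = 1.663

CI: 31.20 ± 1.663 · 2.7897 = 31.20 ± 4.64 = (26.56, 35.84)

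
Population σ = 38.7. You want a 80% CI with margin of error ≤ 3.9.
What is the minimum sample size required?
n ≥ 162

For margin E ≤ 3.9:
n ≥ (z* · σ / E)²
n ≥ (1.282 · 38.7 / 3.9)²
n ≥ 161.83

Minimum n = 162 (rounding up)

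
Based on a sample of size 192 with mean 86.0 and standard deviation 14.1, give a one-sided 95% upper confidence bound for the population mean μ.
μ ≤ 87.68

Upper bound (one-sided):
t* = 1.653 (one-sided for 95%)
Upper bound = x̄ + t* · s/√n = 86.0 + 1.653 · 14.1/√192 = 87.68

We are 95% confident that μ ≤ 87.68.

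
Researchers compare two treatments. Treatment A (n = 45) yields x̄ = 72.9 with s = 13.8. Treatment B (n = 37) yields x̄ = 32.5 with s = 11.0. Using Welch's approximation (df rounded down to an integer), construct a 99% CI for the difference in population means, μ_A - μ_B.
(33.17, 47.63)

Difference: x̄₁ - x̄₂ = 40.40
SE = √(s₁²/n₁ + s₂²/n₂) = √(13.8²/45 + 11.0²/37) = 2.7390
df = 79.94 → 79 (Welch–Satterthwaite, rounded down)
t* = 2.640

CI: 40.40 ± 2.640 · 2.7390 = 40.40 ± 7.23 = (33.17, 47.63)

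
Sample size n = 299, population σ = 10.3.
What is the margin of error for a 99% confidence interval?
Margin of error = 1.53

Margin of error = z* · σ/√n
= 2.576 · 10.3/√299
= 2.576 · 10.3/17.2916
= 1.53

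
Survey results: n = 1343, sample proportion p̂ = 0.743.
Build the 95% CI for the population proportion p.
(0.720, 0.766)

Proportion CI:
SE = √(p̂(1-p̂)/n) = √(0.743 · 0.257 / 1343) = 0.01192

z* = 1.960
Margin = z* · SE = 1.960 · 0.01192 = 0.0234

CI: 0.743 ± 0.0234 = (0.720, 0.766)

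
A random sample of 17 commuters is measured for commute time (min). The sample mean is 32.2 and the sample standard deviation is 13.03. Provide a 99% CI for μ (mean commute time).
(22.97, 41.43)

t-interval (σ unknown):
df = n - 1 = 16
t* = 2.921 for 99% confidence

Margin of error = t* · s/√n = 2.921 · 13.03/√17 = 9.23

CI: (22.97, 41.43)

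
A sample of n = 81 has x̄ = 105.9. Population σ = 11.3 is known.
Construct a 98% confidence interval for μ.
(102.98, 108.82)

z-interval (σ known):
z* = 2.326 for 98% confidence

Margin of error = z* · σ/√n = 2.326 · 11.3/√81 = 2.92

CI: (105.9 - 2.92, 105.9 + 2.92) = (102.98, 108.82)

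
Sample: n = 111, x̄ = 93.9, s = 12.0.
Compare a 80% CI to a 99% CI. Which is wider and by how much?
99% CI is wider by 3.03

df = 110
80% CI: t* = 1.289, (92.43, 95.37), width = 2 · t* · s/√n = 2.94
99% CI: t* = 2.621, (90.91, 96.89), width = 2 · t* · s/√n = 5.97

The 99% CI is wider by 5.97 - 2.94 = 3.03.
Higher confidence requires a wider interval.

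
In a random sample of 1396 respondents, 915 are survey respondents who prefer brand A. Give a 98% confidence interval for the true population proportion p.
(0.626, 0.685)

Proportion CI:
p̂ = 915/1396 = 0.65544
SE = √(p̂(1-p̂)/n) = √(0.65544 · 0.34456 / 1396) = 0.01272

z* = 2.326
Margin = z* · SE = 2.326 · 0.01272 = 0.0296

CI: 0.65544 ± 0.0296 = (0.626, 0.685)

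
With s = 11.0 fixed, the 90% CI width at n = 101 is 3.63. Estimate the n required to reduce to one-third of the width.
n ≈ 909

CI width ∝ 1/√n
To reduce width by factor 3, need √n to grow by 3 → need 3² = 9 times as many samples.

Current: n = 101, width = 3.63
New: n = 909, width ≈ 1.20

Width reduced by factor of 3.63/1.20 = 3.02.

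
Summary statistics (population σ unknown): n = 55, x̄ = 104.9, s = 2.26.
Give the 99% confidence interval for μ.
(104.09, 105.71)

t-interval (σ unknown):
df = n - 1 = 54
t* = 2.670 for 99% confidence

Margin of error = t* · s/√n = 2.670 · 2.26/√55 = 0.81

CI: (104.09, 105.71)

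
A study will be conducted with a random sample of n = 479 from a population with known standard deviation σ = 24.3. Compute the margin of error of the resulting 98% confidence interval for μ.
Margin of error = 2.58

Margin of error = z* · σ/√n
= 2.326 · 24.3/√479
= 2.326 · 24.3/21.8861
= 2.58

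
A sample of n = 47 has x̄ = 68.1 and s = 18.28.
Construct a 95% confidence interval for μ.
(62.73, 73.47)

t-interval (σ unknown):
df = n - 1 = 46
t* = 2.013 for 95% confidence

Margin of error = t* · s/√n = 2.013 · 18.28/√47 = 5.37

CI: (62.73, 73.47)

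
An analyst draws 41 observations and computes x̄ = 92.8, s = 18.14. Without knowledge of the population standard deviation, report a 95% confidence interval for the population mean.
(87.07, 98.53)

t-interval (σ unknown):
df = n - 1 = 40
t* = 2.021 for 95% confidence

Margin of error = t* · s/√n = 2.021 · 18.14/√41 = 5.73

CI: (87.07, 98.53)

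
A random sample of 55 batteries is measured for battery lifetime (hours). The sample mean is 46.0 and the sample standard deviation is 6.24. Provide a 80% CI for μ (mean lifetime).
(44.91, 47.09)

t-interval (σ unknown):
df = n - 1 = 54
t* = 1.297 for 80% confidence

Margin of error = t* · s/√n = 1.297 · 6.24/√55 = 1.09

CI: (44.91, 47.09)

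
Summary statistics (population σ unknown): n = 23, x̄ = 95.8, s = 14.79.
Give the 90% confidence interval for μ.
(90.50, 101.10)

t-interval (σ unknown):
df = n - 1 = 22
t* = 1.717 for 90% confidence

Margin of error = t* · s/√n = 1.717 · 14.79/√23 = 5.30

CI: (90.50, 101.10)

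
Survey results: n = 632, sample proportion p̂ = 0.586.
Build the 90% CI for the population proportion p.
(0.554, 0.618)

Proportion CI:
SE = √(p̂(1-p̂)/n) = √(0.586 · 0.414 / 632) = 0.01959

z* = 1.645
Margin = z* · SE = 1.645 · 0.01959 = 0.0322

CI: 0.586 ± 0.0322 = (0.554, 0.618)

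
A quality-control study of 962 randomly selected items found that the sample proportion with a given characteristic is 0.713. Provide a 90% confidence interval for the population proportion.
(0.689, 0.737)

Proportion CI:
SE = √(p̂(1-p̂)/n) = √(0.713 · 0.287 / 962) = 0.01458

z* = 1.645
Margin = z* · SE = 1.645 · 0.01458 = 0.0240

CI: 0.713 ± 0.0240 = (0.689, 0.737)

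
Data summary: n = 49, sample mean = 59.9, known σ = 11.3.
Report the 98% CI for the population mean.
(56.15, 63.65)

z-interval (σ known):
z* = 2.326 for 98% confidence

Margin of error = z* · σ/√n = 2.326 · 11.3/√49 = 3.75

CI: (59.9 - 3.75, 59.9 + 3.75) = (56.15, 63.65)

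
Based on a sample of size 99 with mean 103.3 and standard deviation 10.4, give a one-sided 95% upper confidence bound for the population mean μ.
μ ≤ 105.04

Upper bound (one-sided):
t* = 1.661 (one-sided for 95%)
Upper bound = x̄ + t* · s/√n = 103.3 + 1.661 · 10.4/√99 = 105.04

We are 95% confident that μ ≤ 105.04.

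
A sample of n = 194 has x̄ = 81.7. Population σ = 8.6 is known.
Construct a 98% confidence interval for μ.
(80.26, 83.14)

z-interval (σ known):
z* = 2.326 for 98% confidence

Margin of error = z* · σ/√n = 2.326 · 8.6/√194 = 1.44

CI: (81.7 - 1.44, 81.7 + 1.44) = (80.26, 83.14)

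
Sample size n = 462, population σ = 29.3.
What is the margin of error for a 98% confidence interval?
Margin of error = 3.17

Margin of error = z* · σ/√n
= 2.326 · 29.3/√462
= 2.326 · 29.3/21.4942
= 3.17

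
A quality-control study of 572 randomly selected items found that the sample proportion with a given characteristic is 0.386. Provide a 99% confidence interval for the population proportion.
(0.334, 0.438)

Proportion CI:
SE = √(p̂(1-p̂)/n) = √(0.386 · 0.614 / 572) = 0.02036

z* = 2.576
Margin = z* · SE = 2.576 · 0.02036 = 0.0524

CI: 0.386 ± 0.0524 = (0.334, 0.438)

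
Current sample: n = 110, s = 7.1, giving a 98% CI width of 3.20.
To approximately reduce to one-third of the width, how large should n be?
n ≈ 990

CI width ∝ 1/√n
To reduce width by factor 3, need √n to grow by 3 → need 3² = 9 times as many samples.

Current: n = 110, width = 3.20
New: n = 990, width ≈ 1.05

Width reduced by factor of 3.20/1.05 = 3.05.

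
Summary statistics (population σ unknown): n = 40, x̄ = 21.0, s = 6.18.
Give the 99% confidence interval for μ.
(18.35, 23.65)

t-interval (σ unknown):
df = n - 1 = 39
t* = 2.708 for 99% confidence

Margin of error = t* · s/√n = 2.708 · 6.18/√40 = 2.65

CI: (18.35, 23.65)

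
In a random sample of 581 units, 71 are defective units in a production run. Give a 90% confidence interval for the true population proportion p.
(0.100, 0.145)

Proportion CI:
p̂ = 71/581 = 0.12220
SE = √(p̂(1-p̂)/n) = √(0.12220 · 0.87780 / 581) = 0.01359

z* = 1.645
Margin = z* · SE = 1.645 · 0.01359 = 0.0224

CI: 0.12220 ± 0.0224 = (0.100, 0.145)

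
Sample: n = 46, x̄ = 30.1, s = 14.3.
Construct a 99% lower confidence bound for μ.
μ ≥ 25.01

Lower bound (one-sided):
t* = 2.412 (one-sided for 99%)
Lower bound = x̄ - t* · s/√n = 30.1 - 2.412 · 14.3/√46 = 25.01

We are 99% confident that μ ≥ 25.01.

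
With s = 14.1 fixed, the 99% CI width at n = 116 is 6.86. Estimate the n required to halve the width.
n ≈ 464

CI width ∝ 1/√n
To reduce width by factor 2, need √n to grow by 2 → need 2² = 4 times as many samples.

Current: n = 116, width = 6.86
New: n = 464, width ≈ 3.39

Width reduced by factor of 6.86/3.39 = 2.02.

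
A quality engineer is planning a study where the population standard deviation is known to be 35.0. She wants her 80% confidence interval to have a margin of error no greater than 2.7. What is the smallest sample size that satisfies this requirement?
n ≥ 277

For margin E ≤ 2.7:
n ≥ (z* · σ / E)²
n ≥ (1.282 · 35.0 / 2.7)²
n ≥ 276.18

Minimum n = 277 (rounding up)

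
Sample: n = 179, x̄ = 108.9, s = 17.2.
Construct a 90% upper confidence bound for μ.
μ ≤ 110.55

Upper bound (one-sided):
t* = 1.286 (one-sided for 90%)
Upper bound = x̄ + t* · s/√n = 108.9 + 1.286 · 17.2/√179 = 110.55

We are 90% confident that μ ≤ 110.55.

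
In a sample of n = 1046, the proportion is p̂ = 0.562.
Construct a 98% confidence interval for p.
(0.526, 0.598)

Proportion CI:
SE = √(p̂(1-p̂)/n) = √(0.562 · 0.438 / 1046) = 0.01534

z* = 2.326
Margin = z* · SE = 2.326 · 0.01534 = 0.0357

CI: 0.562 ± 0.0357 = (0.526, 0.598)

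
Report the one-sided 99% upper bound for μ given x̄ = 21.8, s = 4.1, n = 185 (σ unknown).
μ ≤ 22.51

Upper bound (one-sided):
t* = 2.347 (one-sided for 99%)
Upper bound = x̄ + t* · s/√n = 21.8 + 2.347 · 4.1/√185 = 22.51

We are 99% confident that μ ≤ 22.51.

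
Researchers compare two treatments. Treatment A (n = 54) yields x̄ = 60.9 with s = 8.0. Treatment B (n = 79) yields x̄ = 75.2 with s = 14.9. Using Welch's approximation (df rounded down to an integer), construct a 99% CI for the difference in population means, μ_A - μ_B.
(-19.53, -9.07)

Difference: x̄₁ - x̄₂ = -14.30
SE = √(s₁²/n₁ + s₂²/n₂) = √(8.0²/54 + 14.9²/79) = 1.9989
df = 124.96 → 124 (Welch–Satterthwaite, rounded down)
t* = 2.616

CI: -14.30 ± 2.616 · 1.9989 = -14.30 ± 5.23 = (-19.53, -9.07)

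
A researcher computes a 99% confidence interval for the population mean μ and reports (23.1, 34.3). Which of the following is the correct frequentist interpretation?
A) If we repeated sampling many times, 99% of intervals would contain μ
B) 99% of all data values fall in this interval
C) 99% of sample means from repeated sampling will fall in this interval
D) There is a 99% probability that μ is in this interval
A

A) Correct — this is the frequentist long-run coverage interpretation.
B) Wrong — a CI is about the parameter μ, not individual data values.
C) Wrong — coverage applies to intervals containing μ, not to future x̄ values.
D) Wrong — μ is fixed; the randomness lives in the interval, not in μ.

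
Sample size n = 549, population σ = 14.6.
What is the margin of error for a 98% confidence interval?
Margin of error = 1.45

Margin of error = z* · σ/√n
= 2.326 · 14.6/√549
= 2.326 · 14.6/23.4307
= 1.45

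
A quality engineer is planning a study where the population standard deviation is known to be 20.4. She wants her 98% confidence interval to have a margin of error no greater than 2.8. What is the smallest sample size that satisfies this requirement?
n ≥ 288

For margin E ≤ 2.8:
n ≥ (z* · σ / E)²
n ≥ (2.326 · 20.4 / 2.8)²
n ≥ 287.19

Minimum n = 288 (rounding up)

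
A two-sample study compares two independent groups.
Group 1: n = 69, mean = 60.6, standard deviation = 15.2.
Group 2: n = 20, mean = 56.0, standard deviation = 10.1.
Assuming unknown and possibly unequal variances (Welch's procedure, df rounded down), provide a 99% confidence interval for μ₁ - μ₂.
(-3.21, 12.41)

Difference: x̄₁ - x̄₂ = 4.60
SE = √(s₁²/n₁ + s₂²/n₂) = √(15.2²/69 + 10.1²/20) = 2.9067
df = 46.53 → 46 (Welch–Satterthwaite, rounded down)
t* = 2.687

CI: 4.60 ± 2.687 · 2.9067 = 4.60 ± 7.81 = (-3.21, 12.41)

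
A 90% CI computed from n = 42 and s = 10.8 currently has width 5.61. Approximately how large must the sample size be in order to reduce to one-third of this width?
n ≈ 378

CI width ∝ 1/√n
To reduce width by factor 3, need √n to grow by 3 → need 3² = 9 times as many samples.

Current: n = 42, width = 5.61
New: n = 378, width ≈ 1.83

Width reduced by factor of 5.61/1.83 = 3.07.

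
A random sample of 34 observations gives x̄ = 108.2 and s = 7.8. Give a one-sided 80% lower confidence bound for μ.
μ ≥ 107.06

Lower bound (one-sided):
t* = 0.853 (one-sided for 80%)
Lower bound = x̄ - t* · s/√n = 108.2 - 0.853 · 7.8/√34 = 107.06

We are 80% confident that μ ≥ 107.06.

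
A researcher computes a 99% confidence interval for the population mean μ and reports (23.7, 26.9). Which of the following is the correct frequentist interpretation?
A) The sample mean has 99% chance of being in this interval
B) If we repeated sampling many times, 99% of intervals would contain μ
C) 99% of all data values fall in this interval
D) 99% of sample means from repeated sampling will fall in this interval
B

A) Wrong — x̄ is observed and sits in the interval by construction.
B) Correct — this is the frequentist long-run coverage interpretation.
C) Wrong — a CI is about the parameter μ, not individual data values.
D) Wrong — coverage applies to intervals containing μ, not to future x̄ values.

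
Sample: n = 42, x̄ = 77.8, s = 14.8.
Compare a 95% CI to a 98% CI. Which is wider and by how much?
98% CI is wider by 1.83

df = 41
95% CI: t* = 2.020, (73.19, 82.41), width = 2 · t* · s/√n = 9.23
98% CI: t* = 2.421, (72.27, 83.33), width = 2 · t* · s/√n = 11.06

The 98% CI is wider by 11.06 - 9.23 = 1.83.
Higher confidence requires a wider interval.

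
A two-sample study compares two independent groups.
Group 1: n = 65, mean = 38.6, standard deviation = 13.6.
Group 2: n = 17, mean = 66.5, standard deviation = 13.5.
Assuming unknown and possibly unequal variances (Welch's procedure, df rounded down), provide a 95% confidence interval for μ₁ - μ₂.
(-35.49, -20.31)

Difference: x̄₁ - x̄₂ = -27.90
SE = √(s₁²/n₁ + s₂²/n₂) = √(13.6²/65 + 13.5²/17) = 3.6832
df = 25.18 → 25 (Welch–Satterthwaite, rounded down)
t* = 2.060

CI: -27.90 ± 2.060 · 3.6832 = -27.90 ± 7.59 = (-35.49, -20.31)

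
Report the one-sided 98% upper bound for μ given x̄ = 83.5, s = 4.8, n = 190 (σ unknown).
μ ≤ 84.22

Upper bound (one-sided):
t* = 2.068 (one-sided for 98%)
Upper bound = x̄ + t* · s/√n = 83.5 + 2.068 · 4.8/√190 = 84.22

We are 98% confident that μ ≤ 84.22.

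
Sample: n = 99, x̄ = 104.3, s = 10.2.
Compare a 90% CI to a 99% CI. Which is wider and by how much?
99% CI is wider by 1.98

df = 98
90% CI: t* = 1.661, (102.60, 106.00), width = 2 · t* · s/√n = 3.41
99% CI: t* = 2.627, (101.61, 106.99), width = 2 · t* · s/√n = 5.39

The 99% CI is wider by 5.39 - 3.41 = 1.98.
Higher confidence requires a wider interval.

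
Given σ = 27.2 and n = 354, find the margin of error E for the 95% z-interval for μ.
Margin of error = 2.83

Margin of error = z* · σ/√n
= 1.960 · 27.2/√354
= 1.960 · 27.2/18.8149
= 2.83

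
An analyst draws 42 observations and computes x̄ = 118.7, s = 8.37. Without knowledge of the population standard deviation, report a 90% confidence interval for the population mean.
(116.53, 120.87)

t-interval (σ unknown):
df = n - 1 = 41
t* = 1.683 for 90% confidence

Margin of error = t* · s/√n = 1.683 · 8.37/√42 = 2.17

CI: (116.53, 120.87)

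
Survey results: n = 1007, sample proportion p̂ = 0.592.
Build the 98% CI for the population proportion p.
(0.556, 0.628)

Proportion CI:
SE = √(p̂(1-p̂)/n) = √(0.592 · 0.408 / 1007) = 0.01549

z* = 2.326
Margin = z* · SE = 2.326 · 0.01549 = 0.0360

CI: 0.592 ± 0.0360 = (0.556, 0.628)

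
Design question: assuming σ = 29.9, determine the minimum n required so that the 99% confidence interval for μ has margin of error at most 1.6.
n ≥ 2318

For margin E ≤ 1.6:
n ≥ (z* · σ / E)²
n ≥ (2.576 · 29.9 / 1.6)²
n ≥ 2317.36

Minimum n = 2318 (rounding up)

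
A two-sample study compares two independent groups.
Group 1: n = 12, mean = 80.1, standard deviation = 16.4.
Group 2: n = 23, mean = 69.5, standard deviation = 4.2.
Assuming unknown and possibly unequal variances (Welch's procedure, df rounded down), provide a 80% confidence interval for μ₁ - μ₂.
(4.04, 17.16)

Difference: x̄₁ - x̄₂ = 10.60
SE = √(s₁²/n₁ + s₂²/n₂) = √(16.4²/12 + 4.2²/23) = 4.8146
df = 11.76 → 11 (Welch–Satterthwaite, rounded down)
t* = 1.363

CI: 10.60 ± 1.363 · 4.8146 = 10.60 ± 6.56 = (4.04, 17.16)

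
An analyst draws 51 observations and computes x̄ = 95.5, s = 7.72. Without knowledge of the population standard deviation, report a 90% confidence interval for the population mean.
(93.69, 97.31)

t-interval (σ unknown):
df = n - 1 = 50
t* = 1.676 for 90% confidence

Margin of error = t* · s/√n = 1.676 · 7.72/√51 = 1.81

CI: (93.69, 97.31)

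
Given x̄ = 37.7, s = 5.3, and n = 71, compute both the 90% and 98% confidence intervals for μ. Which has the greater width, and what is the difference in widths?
98% CI is wider by 0.90

df = 70
90% CI: t* = 1.667, (36.65, 38.75), width = 2 · t* · s/√n = 2.10
98% CI: t* = 2.381, (36.20, 39.20), width = 2 · t* · s/√n = 3.00

The 98% CI is wider by 3.00 - 2.10 = 0.90.
Higher confidence requires a wider interval.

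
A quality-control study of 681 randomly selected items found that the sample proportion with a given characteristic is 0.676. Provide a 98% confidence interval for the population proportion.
(0.634, 0.718)

Proportion CI:
SE = √(p̂(1-p̂)/n) = √(0.676 · 0.324 / 681) = 0.01793

z* = 2.326
Margin = z* · SE = 2.326 · 0.01793 = 0.0417

CI: 0.676 ± 0.0417 = (0.634, 0.718)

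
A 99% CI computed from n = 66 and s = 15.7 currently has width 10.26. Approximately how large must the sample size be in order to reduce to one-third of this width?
n ≈ 594

CI width ∝ 1/√n
To reduce width by factor 3, need √n to grow by 3 → need 3² = 9 times as many samples.

Current: n = 66, width = 10.26
New: n = 594, width ≈ 3.33

Width reduced by factor of 10.26/3.33 = 3.08.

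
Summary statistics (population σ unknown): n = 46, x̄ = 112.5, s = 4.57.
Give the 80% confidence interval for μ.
(111.62, 113.38)

t-interval (σ unknown):
df = n - 1 = 45
t* = 1.301 for 80% confidence

Margin of error = t* · s/√n = 1.301 · 4.57/√46 = 0.88

CI: (111.62, 113.38)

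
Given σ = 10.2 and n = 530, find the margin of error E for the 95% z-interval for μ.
Margin of error = 0.87

Margin of error = z* · σ/√n
= 1.960 · 10.2/√530
= 1.960 · 10.2/23.0217
= 0.87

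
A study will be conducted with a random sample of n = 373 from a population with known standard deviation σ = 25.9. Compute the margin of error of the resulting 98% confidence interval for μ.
Margin of error = 3.12

Margin of error = z* · σ/√n
= 2.326 · 25.9/√373
= 2.326 · 25.9/19.3132
= 3.12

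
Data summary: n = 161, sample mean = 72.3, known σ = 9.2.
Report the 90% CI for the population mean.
(71.11, 73.49)

z-interval (σ known):
z* = 1.645 for 90% confidence

Margin of error = z* · σ/√n = 1.645 · 9.2/√161 = 1.19

CI: (72.3 - 1.19, 72.3 + 1.19) = (71.11, 73.49)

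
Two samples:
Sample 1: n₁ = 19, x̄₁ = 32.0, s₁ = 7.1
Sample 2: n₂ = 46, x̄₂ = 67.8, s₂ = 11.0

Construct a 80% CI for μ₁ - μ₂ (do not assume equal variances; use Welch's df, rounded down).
(-38.78, -32.82)

Difference: x̄₁ - x̄₂ = -35.80
SE = √(s₁²/n₁ + s₂²/n₂) = √(7.1²/19 + 11.0²/46) = 2.2986
df = 51.24 → 51 (Welch–Satterthwaite, rounded down)
t* = 1.298

CI: -35.80 ± 1.298 · 2.2986 = -35.80 ± 2.98 = (-38.78, -32.82)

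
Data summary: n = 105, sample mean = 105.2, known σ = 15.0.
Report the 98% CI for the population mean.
(101.80, 108.60)

z-interval (σ known):
z* = 2.326 for 98% confidence

Margin of error = z* · σ/√n = 2.326 · 15.0/√105 = 3.40

CI: (105.2 - 3.40, 105.2 + 3.40) = (101.80, 108.60)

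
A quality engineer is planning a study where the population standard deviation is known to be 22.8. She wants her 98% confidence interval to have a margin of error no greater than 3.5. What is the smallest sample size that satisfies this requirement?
n ≥ 230

For margin E ≤ 3.5:
n ≥ (z* · σ / E)²
n ≥ (2.326 · 22.8 / 3.5)²
n ≥ 229.59

Minimum n = 230 (rounding up)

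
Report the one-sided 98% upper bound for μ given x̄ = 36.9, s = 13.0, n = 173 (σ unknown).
μ ≤ 38.94

Upper bound (one-sided):
t* = 2.069 (one-sided for 98%)
Upper bound = x̄ + t* · s/√n = 36.9 + 2.069 · 13.0/√173 = 38.94

We are 98% confident that μ ≤ 38.94.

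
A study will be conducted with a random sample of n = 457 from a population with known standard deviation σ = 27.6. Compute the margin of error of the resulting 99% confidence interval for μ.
Margin of error = 3.33

Margin of error = z* · σ/√n
= 2.576 · 27.6/√457
= 2.576 · 27.6/21.3776
= 3.33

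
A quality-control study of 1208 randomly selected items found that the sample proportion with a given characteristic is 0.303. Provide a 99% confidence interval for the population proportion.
(0.269, 0.337)

Proportion CI:
SE = √(p̂(1-p̂)/n) = √(0.303 · 0.697 / 1208) = 0.01322

z* = 2.576
Margin = z* · SE = 2.576 · 0.01322 = 0.0341

CI: 0.303 ± 0.0341 = (0.269, 0.337)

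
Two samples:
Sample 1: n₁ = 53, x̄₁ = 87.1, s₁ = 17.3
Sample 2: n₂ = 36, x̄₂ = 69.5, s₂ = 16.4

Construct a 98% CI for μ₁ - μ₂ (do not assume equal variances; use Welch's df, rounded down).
(8.99, 26.21)

Difference: x̄₁ - x̄₂ = 17.60
SE = √(s₁²/n₁ + s₂²/n₂) = √(17.3²/53 + 16.4²/36) = 3.6219
df = 77.94 → 77 (Welch–Satterthwaite, rounded down)
t* = 2.376

CI: 17.60 ± 2.376 · 3.6219 = 17.60 ± 8.61 = (8.99, 26.21)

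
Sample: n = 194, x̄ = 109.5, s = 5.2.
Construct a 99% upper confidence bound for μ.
μ ≤ 110.38

Upper bound (one-sided):
t* = 2.346 (one-sided for 99%)
Upper bound = x̄ + t* · s/√n = 109.5 + 2.346 · 5.2/√194 = 110.38

We are 99% confident that μ ≤ 110.38.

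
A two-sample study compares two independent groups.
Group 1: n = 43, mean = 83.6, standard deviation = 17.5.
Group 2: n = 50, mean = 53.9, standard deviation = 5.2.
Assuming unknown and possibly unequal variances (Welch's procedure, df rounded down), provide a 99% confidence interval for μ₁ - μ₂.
(22.28, 37.12)

Difference: x̄₁ - x̄₂ = 29.70
SE = √(s₁²/n₁ + s₂²/n₂) = √(17.5²/43 + 5.2²/50) = 2.7682
df = 48.38 → 48 (Welch–Satterthwaite, rounded down)
t* = 2.682

CI: 29.70 ± 2.682 · 2.7682 = 29.70 ± 7.42 = (22.28, 37.12)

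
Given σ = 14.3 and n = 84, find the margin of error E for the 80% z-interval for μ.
Margin of error = 2.00

Margin of error = z* · σ/√n
= 1.282 · 14.3/√84
= 1.282 · 14.3/9.1652
= 2.00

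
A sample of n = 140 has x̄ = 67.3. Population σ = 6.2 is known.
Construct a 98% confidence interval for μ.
(66.08, 68.52)

z-interval (σ known):
z* = 2.326 for 98% confidence

Margin of error = z* · σ/√n = 2.326 · 6.2/√140 = 1.22

CI: (67.3 - 1.22, 67.3 + 1.22) = (66.08, 68.52)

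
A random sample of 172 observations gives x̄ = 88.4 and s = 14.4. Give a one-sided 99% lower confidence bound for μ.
μ ≥ 85.82

Lower bound (one-sided):
t* = 2.348 (one-sided for 99%)
Lower bound = x̄ - t* · s/√n = 88.4 - 2.348 · 14.4/√172 = 85.82

We are 99% confident that μ ≥ 85.82.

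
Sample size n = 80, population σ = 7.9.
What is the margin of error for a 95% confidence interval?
Margin of error = 1.73

Margin of error = z* · σ/√n
= 1.960 · 7.9/√80
= 1.960 · 7.9/8.9443
= 1.73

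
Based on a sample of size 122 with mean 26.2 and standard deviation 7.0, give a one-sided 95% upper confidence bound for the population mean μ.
μ ≤ 27.25

Upper bound (one-sided):
t* = 1.658 (one-sided for 95%)
Upper bound = x̄ + t* · s/√n = 26.2 + 1.658 · 7.0/√122 = 27.25

We are 95% confident that μ ≤ 27.25.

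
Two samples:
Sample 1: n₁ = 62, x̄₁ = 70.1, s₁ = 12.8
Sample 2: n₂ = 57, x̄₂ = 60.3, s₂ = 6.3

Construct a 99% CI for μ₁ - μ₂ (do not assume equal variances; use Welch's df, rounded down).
(4.99, 14.61)

Difference: x̄₁ - x̄₂ = 9.80
SE = √(s₁²/n₁ + s₂²/n₂) = √(12.8²/62 + 6.3²/57) = 1.8273
df = 90.53 → 90 (Welch–Satterthwaite, rounded down)
t* = 2.632

CI: 9.80 ± 2.632 · 1.8273 = 9.80 ± 4.81 = (4.99, 14.61)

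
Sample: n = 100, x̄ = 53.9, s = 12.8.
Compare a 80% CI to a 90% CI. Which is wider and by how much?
90% CI is wider by 0.95

df = 99
80% CI: t* = 1.290, (52.25, 55.55), width = 2 · t* · s/√n = 3.30
90% CI: t* = 1.660, (51.78, 56.02), width = 2 · t* · s/√n = 4.25

The 90% CI is wider by 4.25 - 3.30 = 0.95.
Higher confidence requires a wider interval.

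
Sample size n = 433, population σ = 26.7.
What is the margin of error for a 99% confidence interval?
Margin of error = 3.31

Margin of error = z* · σ/√n
= 2.576 · 26.7/√433
= 2.576 · 26.7/20.8087
= 3.31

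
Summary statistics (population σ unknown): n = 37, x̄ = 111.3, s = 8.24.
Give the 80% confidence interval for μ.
(109.53, 113.07)

t-interval (σ unknown):
df = n - 1 = 36
t* = 1.306 for 80% confidence

Margin of error = t* · s/√n = 1.306 · 8.24/√37 = 1.77

CI: (109.53, 113.07)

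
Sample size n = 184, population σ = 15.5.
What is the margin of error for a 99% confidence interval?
Margin of error = 2.94

Margin of error = z* · σ/√n
= 2.576 · 15.5/√184
= 2.576 · 15.5/13.5647
= 2.94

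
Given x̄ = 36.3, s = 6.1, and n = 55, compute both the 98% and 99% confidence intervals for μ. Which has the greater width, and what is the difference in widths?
99% CI is wider by 0.45

df = 54
98% CI: t* = 2.397, (34.33, 38.27), width = 2 · t* · s/√n = 3.94
99% CI: t* = 2.670, (34.10, 38.50), width = 2 · t* · s/√n = 4.39

The 99% CI is wider by 4.39 - 3.94 = 0.45.
Higher confidence requires a wider interval.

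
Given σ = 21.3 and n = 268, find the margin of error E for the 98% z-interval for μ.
Margin of error = 3.03

Margin of error = z* · σ/√n
= 2.326 · 21.3/√268
= 2.326 · 21.3/16.3707
= 3.03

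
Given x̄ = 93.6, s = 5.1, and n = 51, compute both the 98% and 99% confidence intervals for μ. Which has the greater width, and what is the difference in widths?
99% CI is wider by 0.39

df = 50
98% CI: t* = 2.403, (91.88, 95.32), width = 2 · t* · s/√n = 3.43
99% CI: t* = 2.678, (91.69, 95.51), width = 2 · t* · s/√n = 3.82

The 99% CI is wider by 3.82 - 3.43 = 0.39.
Higher confidence requires a wider interval.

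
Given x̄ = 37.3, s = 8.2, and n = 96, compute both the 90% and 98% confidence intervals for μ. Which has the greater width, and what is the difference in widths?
98% CI is wider by 1.18

df = 95
90% CI: t* = 1.661, (35.91, 38.69), width = 2 · t* · s/√n = 2.78
98% CI: t* = 2.366, (35.32, 39.28), width = 2 · t* · s/√n = 3.96

The 98% CI is wider by 3.96 - 2.78 = 1.18.
Higher confidence requires a wider interval.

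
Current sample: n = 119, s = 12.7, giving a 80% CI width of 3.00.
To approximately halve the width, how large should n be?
n ≈ 476

CI width ∝ 1/√n
To reduce width by factor 2, need √n to grow by 2 → need 2² = 4 times as many samples.

Current: n = 119, width = 3.00
New: n = 476, width ≈ 1.49

Width reduced by factor of 3.00/1.49 = 2.01.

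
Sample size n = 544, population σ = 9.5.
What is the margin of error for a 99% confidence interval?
Margin of error = 1.05

Margin of error = z* · σ/√n
= 2.576 · 9.5/√544
= 2.576 · 9.5/23.3238
= 1.05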